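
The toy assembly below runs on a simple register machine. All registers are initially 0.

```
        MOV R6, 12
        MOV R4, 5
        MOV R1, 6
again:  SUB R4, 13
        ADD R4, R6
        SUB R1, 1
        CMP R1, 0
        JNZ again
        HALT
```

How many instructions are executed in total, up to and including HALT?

after MOV R6, 12: R6=12
after MOV R4, 5: R4=5
after MOV R1, 6: R1=6
after SUB R4, 13: R4=5-13=-8
after ADD R4, R6: R4=(-8)+12=4
after SUB R1, 1: R1=6-1=5
CMP R1, 0  (cmp 5,0)
JNZ again: taken
after SUB R4, 13: R4=4-13=-9
after ADD R4, R6: R4=(-9)+12=3
after SUB R1, 1: R1=5-1=4
CMP R1, 0  (cmp 4,0)
JNZ again: taken
after SUB R4, 13: R4=3-13=-10
after ADD R4, R6: R4=(-10)+12=2
after SUB R1, 1: R1=4-1=3
CMP R1, 0  (cmp 3,0)
JNZ again: taken
after SUB R4, 13: R4=2-13=-11
after ADD R4, R6: R4=(-11)+12=1
after SUB R1, 1: R1=3-1=2
CMP R1, 0  (cmp 2,0)
JNZ again: taken
after SUB R4, 13: R4=1-13=-12
after ADD R4, R6: R4=(-12)+12=0
after SUB R1, 1: R1=2-1=1
CMP R1, 0  (cmp 1,0)
JNZ again: taken
after SUB R4, 13: R4=0-13=-13
after ADD R4, R6: R4=(-13)+12=-1
after SUB R1, 1: R1=1-1=0
CMP R1, 0  (cmp 0,0)
JNZ again: not taken
halt.
Total executed instructions: 34.

34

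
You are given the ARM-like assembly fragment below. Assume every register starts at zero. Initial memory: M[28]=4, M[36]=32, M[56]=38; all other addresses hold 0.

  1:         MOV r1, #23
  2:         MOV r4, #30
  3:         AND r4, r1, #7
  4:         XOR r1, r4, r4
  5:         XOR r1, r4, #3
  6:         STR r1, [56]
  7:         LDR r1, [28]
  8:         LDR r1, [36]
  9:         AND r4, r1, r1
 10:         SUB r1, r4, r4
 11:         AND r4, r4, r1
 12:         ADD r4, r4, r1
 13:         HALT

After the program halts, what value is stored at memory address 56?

after MOV r1, #23: r1=23
after MOV r4, #30: r4=30
after AND r4, r1, #7: r4=23&7=7
after XOR r1, r4, r4: r1=7^7=0
after XOR r1, r4, #3: r1=7^3=4
STR r1, [56] → M[56]=4
after LDR r1, [28]: r1=M[28]=4
after LDR r1, [36]: r1=M[36]=32
after AND r4, r1, r1: r4=32&32=32
after SUB r1, r4, r4: r1=32-32=0
after AND r4, r4, r1: r4=32&0=0
after ADD r4, r4, r1: r4=0+0=0
halt.

4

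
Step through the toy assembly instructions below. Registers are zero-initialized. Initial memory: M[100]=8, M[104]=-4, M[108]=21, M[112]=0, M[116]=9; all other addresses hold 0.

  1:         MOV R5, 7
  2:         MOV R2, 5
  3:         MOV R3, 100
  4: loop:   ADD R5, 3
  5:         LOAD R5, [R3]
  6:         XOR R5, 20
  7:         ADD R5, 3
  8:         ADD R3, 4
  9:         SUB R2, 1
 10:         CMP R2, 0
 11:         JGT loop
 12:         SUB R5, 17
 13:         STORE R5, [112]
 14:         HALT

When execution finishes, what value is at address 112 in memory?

R5=7
R2=5
R3=100
R5=7+3=10
R5=M[100]=8
R5=8^20=28
R5=28+3=31
R3=100+4=104
R2=5-1=4
CMP R2, 0  (cmp 4,0)
JGT loop: taken
R5=31+3=34
R5=M[104]=-4
R5=(-4)^20=-24
R5=(-24)+3=-21
R3=104+4=108
R2=4-1=3
CMP R2, 0  (cmp 3,0)
JGT loop: taken
R5=(-21)+3=-18
R5=M[108]=21
R5=21^20=1
R5=1+3=4
R3=108+4=112
R2=3-1=2
CMP R2, 0  (cmp 2,0)
JGT loop: taken
R5=4+3=7
R5=M[112]=0
R5=0^20=20
R5=20+3=23
R3=112+4=116
R2=2-1=1
CMP R2, 0  (cmp 1,0)
JGT loop: taken
R5=23+3=26
R5=M[116]=9
R5=9^20=29
R5=29+3=32
R3=116+4=120
R2=1-1=0
CMP R2, 0  (cmp 0,0)
JGT loop: not taken
R5=32-17=15
STORE R5, [112] → M[112]=15
halt.

15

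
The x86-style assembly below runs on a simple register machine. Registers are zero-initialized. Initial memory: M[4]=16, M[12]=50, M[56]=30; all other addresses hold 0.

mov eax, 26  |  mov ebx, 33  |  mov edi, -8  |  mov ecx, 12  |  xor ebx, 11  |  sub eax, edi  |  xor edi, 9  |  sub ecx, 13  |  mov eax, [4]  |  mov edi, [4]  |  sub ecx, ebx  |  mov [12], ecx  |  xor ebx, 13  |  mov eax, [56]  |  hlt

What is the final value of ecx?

-43

after mov eax, 26: eax=26
after mov ebx, 33: ebx=33
after mov edi, -8: edi=-8
after mov ecx, 12: ecx=12
after xor ebx, 11: ebx=33^11=42
after sub eax, edi: eax=26-(-8)=34
after xor edi, 9: edi=(-8)^9=-15
after sub ecx, 13: ecx=12-13=-1
after mov eax, [4]: eax=M[4]=16
after mov edi, [4]: edi=M[4]=16
after sub ecx, ebx: ecx=(-1)-42=-43
mov [12], ecx → M[12]=-43
after xor ebx, 13: ebx=42^13=39
after mov eax, [56]: eax=M[56]=30
halt.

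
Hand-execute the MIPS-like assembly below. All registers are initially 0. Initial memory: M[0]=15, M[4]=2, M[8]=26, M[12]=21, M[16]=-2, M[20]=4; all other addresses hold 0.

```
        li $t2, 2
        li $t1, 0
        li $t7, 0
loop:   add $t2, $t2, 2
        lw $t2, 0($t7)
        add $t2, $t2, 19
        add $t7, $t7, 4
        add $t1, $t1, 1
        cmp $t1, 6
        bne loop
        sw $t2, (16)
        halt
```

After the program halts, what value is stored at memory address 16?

after li $t2, 2: $t2=2
after li $t1, 0: $t1=0
after li $t7, 0: $t7=0
after add $t2, $t2, 2: $t2=2+2=4
after lw $t2, 0($t7): $t2=M[0]=15
after add $t2, $t2, 19: $t2=15+19=34
after add $t7, $t7, 4: $t7=0+4=4
after add $t1, $t1, 1: $t1=0+1=1
cmp $t1, 6  (cmp 1,6)
bne loop: taken
after add $t2, $t2, 2: $t2=34+2=36
after lw $t2, 0($t7): $t2=M[4]=2
after add $t2, $t2, 19: $t2=2+19=21
after add $t7, $t7, 4: $t7=4+4=8
after add $t1, $t1, 1: $t1=1+1=2
cmp $t1, 6  (cmp 2,6)
bne loop: taken
after add $t2, $t2, 2: $t2=21+2=23
after lw $t2, 0($t7): $t2=M[8]=26
after add $t2, $t2, 19: $t2=26+19=45
after add $t7, $t7, 4: $t7=8+4=12
after add $t1, $t1, 1: $t1=2+1=3
cmp $t1, 6  (cmp 3,6)
bne loop: taken
after add $t2, $t2, 2: $t2=45+2=47
after lw $t2, 0($t7): $t2=M[12]=21
after add $t2, $t2, 19: $t2=21+19=40
after add $t7, $t7, 4: $t7=12+4=16
after add $t1, $t1, 1: $t1=3+1=4
cmp $t1, 6  (cmp 4,6)
bne loop: taken
after add $t2, $t2, 2: $t2=40+2=42
after lw $t2, 0($t7): $t2=M[16]=-2
after add $t2, $t2, 19: $t2=(-2)+19=17
after add $t7, $t7, 4: $t7=16+4=20
after add $t1, $t1, 1: $t1=4+1=5
cmp $t1, 6  (cmp 5,6)
bne loop: taken
after add $t2, $t2, 2: $t2=17+2=19
after lw $t2, 0($t7): $t2=M[20]=4
after add $t2, $t2, 19: $t2=4+19=23
after add $t7, $t7, 4: $t7=20+4=24
after add $t1, $t1, 1: $t1=5+1=6
cmp $t1, 6  (cmp 6,6)
bne loop: not taken
sw $t2, (16) → M[16]=23
halt.

23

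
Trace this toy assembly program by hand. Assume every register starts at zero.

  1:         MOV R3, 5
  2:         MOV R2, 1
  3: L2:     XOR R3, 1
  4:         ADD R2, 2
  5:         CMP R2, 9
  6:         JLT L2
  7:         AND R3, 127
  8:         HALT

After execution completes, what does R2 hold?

9

R3=5
R2=1
R3=5^1=4
R2=1+2=3
CMP R2, 9  (cmp 3,9)
JLT L2: taken
R3=4^1=5
R2=3+2=5
CMP R2, 9  (cmp 5,9)
JLT L2: taken
R3=5^1=4
R2=5+2=7
CMP R2, 9  (cmp 7,9)
JLT L2: taken
R3=4^1=5
R2=7+2=9
CMP R2, 9  (cmp 9,9)
JLT L2: not taken
R3=5&127=5
halt.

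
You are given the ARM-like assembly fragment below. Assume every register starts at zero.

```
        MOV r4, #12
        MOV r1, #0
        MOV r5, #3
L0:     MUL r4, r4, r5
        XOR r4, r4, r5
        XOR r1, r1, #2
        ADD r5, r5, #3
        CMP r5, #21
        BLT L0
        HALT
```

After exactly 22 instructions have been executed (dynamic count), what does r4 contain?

r4=12
r1=0
r5=3
r4=12*3=36
r4=36^3=39
r1=0^2=2
r5=3+3=6
CMP r5, #21  (cmp 6,21)
BLT L0: taken
r4=39*6=234
r4=234^6=236
r1=2^2=0
r5=6+3=9
CMP r5, #21  (cmp 9,21)
BLT L0: taken
r4=236*9=2124
r4=2124^9=2117
r1=0^2=2
r5=9+3=12
CMP r5, #21  (cmp 12,21)
BLT L0: taken
r4=2117*12=25404
After step 22: r4 = 25404.

25404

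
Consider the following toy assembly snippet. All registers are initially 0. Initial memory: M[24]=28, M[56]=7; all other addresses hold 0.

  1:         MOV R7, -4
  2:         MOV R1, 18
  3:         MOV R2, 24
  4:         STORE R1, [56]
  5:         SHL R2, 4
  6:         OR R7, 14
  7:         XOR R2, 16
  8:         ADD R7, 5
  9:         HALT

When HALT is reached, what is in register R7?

3

R7=-4
R1=18
R2=24
STORE R1, [56] → M[56]=18
R2=24<<4=384
R7=(-4)|14=-2
R2=384^16=400
R7=(-2)+5=3
halt.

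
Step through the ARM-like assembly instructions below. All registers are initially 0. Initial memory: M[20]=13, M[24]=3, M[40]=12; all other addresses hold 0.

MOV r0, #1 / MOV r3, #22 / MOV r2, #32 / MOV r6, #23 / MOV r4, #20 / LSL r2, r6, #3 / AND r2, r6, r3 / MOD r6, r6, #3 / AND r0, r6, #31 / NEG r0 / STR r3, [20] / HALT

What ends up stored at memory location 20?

22

r0=1
r3=22
r2=32
r6=23
r4=20
r2=23<<3=184
r2=23&22=22
r6=23%3=2
r0=2&31=2
r0=-(2)=-2
STR r3, [20] → M[20]=22
halt.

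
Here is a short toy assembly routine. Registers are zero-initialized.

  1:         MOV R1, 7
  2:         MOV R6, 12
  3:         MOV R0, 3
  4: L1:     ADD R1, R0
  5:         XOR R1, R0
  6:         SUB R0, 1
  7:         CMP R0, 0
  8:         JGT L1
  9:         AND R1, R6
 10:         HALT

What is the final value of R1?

8

MOV R1, 7 → R1=7
MOV R6, 12 → R6=12
MOV R0, 3 → R0=3
ADD R1, R0 → R1=7+3=10
XOR R1, R0 → R1=10^3=9
SUB R0, 1 → R0=3-1=2
CMP R0, 0  (cmp 2,0)
JGT L1: taken
ADD R1, R0 → R1=9+2=11
XOR R1, R0 → R1=11^2=9
SUB R0, 1 → R0=2-1=1
CMP R0, 0  (cmp 1,0)
JGT L1: taken
ADD R1, R0 → R1=9+1=10
XOR R1, R0 → R1=10^1=11
SUB R0, 1 → R0=1-1=0
CMP R0, 0  (cmp 0,0)
JGT L1: not taken
AND R1, R6 → R1=11&12=8
halt.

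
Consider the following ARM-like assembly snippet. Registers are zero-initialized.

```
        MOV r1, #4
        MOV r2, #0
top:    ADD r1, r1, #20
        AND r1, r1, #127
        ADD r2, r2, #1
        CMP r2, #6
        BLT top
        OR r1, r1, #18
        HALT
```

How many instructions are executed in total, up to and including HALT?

r1=4
r2=0
r1=4+20=24
r1=24&127=24
r2=0+1=1
CMP r2, #6  (cmp 1,6)
BLT top: taken
r1=24+20=44
r1=44&127=44
r2=1+1=2
CMP r2, #6  (cmp 2,6)
BLT top: taken
r1=44+20=64
r1=64&127=64
r2=2+1=3
CMP r2, #6  (cmp 3,6)
BLT top: taken
r1=64+20=84
r1=84&127=84
r2=3+1=4
CMP r2, #6  (cmp 4,6)
BLT top: taken
r1=84+20=104
r1=104&127=104
r2=4+1=5
CMP r2, #6  (cmp 5,6)
BLT top: taken
r1=104+20=124
r1=124&127=124
r2=5+1=6
CMP r2, #6  (cmp 6,6)
BLT top: not taken
r1=124|18=126
halt.
Total executed instructions: 34.

34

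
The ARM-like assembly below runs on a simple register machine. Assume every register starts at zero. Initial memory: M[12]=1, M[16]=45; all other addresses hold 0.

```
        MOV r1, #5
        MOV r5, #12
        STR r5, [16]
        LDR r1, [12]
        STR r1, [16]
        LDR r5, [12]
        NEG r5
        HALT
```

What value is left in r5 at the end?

r1=5
r5=12
STR r5, [16] → M[16]=12
r1=M[12]=1
STR r1, [16] → M[16]=1
r5=M[12]=1
r5=-(1)=-1
halt.

-1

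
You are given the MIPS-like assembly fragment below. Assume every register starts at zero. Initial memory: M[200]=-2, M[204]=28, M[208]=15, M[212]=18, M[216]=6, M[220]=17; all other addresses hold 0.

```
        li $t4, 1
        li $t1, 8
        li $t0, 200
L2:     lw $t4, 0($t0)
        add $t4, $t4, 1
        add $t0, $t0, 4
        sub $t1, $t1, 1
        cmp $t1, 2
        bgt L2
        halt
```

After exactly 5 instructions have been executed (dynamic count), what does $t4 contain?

-1

after li $t4, 1: $t4=1
after li $t1, 8: $t1=8
after li $t0, 200: $t0=200
after lw $t4, 0($t0): $t4=M[200]=-2
after add $t4, $t4, 1: $t4=(-2)+1=-1
After step 5: $t4 = -1.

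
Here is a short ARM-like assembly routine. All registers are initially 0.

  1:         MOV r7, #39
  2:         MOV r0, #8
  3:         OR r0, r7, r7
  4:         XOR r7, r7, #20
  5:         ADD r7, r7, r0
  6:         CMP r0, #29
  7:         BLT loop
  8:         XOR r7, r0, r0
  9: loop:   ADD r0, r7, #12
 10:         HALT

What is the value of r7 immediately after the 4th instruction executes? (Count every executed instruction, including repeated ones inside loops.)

MOV r7, #39 → r7=39
MOV r0, #8 → r0=8
OR r0, r7, r7 → r0=39|39=39
XOR r7, r7, #20 → r7=39^20=51
After step 4: r7 = 51.

51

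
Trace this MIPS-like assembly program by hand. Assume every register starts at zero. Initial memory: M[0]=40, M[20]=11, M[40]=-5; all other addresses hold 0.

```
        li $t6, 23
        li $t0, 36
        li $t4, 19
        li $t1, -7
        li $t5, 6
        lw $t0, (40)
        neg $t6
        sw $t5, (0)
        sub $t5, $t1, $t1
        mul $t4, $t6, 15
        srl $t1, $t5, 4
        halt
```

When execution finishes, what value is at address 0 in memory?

$t6=23
$t0=36
$t4=19
$t1=-7
$t5=6
$t0=M[40]=-5
$t6=-(23)=-23
sw $t5, (0) → M[0]=6
$t5=(-7)-(-7)=0
$t4=(-23)*15=-345
$t1=0>>4=0
halt.

6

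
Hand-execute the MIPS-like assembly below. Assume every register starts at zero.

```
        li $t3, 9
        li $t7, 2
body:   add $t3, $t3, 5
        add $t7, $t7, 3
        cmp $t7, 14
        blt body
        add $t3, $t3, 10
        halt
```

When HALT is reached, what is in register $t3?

39

after li $t3, 9: $t3=9
after li $t7, 2: $t7=2
after add $t3, $t3, 5: $t3=9+5=14
after add $t7, $t7, 3: $t7=2+3=5
cmp $t7, 14  (cmp 5,14)
blt body: taken
after add $t3, $t3, 5: $t3=14+5=19
after add $t7, $t7, 3: $t7=5+3=8
cmp $t7, 14  (cmp 8,14)
blt body: taken
after add $t3, $t3, 5: $t3=19+5=24
after add $t7, $t7, 3: $t7=8+3=11
cmp $t7, 14  (cmp 11,14)
blt body: taken
after add $t3, $t3, 5: $t3=24+5=29
after add $t7, $t7, 3: $t7=11+3=14
cmp $t7, 14  (cmp 14,14)
blt body: not taken
after add $t3, $t3, 10: $t3=29+10=39
halt.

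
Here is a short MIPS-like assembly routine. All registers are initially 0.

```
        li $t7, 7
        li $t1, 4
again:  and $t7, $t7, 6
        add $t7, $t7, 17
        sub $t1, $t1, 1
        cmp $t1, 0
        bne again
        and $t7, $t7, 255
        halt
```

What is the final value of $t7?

23

li $t7, 7 → $t7=7
li $t1, 4 → $t1=4
and $t7, $t7, 6 → $t7=7&6=6
add $t7, $t7, 17 → $t7=6+17=23
sub $t1, $t1, 1 → $t1=4-1=3
cmp $t1, 0  (cmp 3,0)
bne again: taken
and $t7, $t7, 6 → $t7=23&6=6
add $t7, $t7, 17 → $t7=6+17=23
sub $t1, $t1, 1 → $t1=3-1=2
cmp $t1, 0  (cmp 2,0)
bne again: taken
and $t7, $t7, 6 → $t7=23&6=6
add $t7, $t7, 17 → $t7=6+17=23
sub $t1, $t1, 1 → $t1=2-1=1
cmp $t1, 0  (cmp 1,0)
bne again: taken
and $t7, $t7, 6 → $t7=23&6=6
add $t7, $t7, 17 → $t7=6+17=23
sub $t1, $t1, 1 → $t1=1-1=0
cmp $t1, 0  (cmp 0,0)
bne again: not taken
and $t7, $t7, 255 → $t7=23&255=23
halt.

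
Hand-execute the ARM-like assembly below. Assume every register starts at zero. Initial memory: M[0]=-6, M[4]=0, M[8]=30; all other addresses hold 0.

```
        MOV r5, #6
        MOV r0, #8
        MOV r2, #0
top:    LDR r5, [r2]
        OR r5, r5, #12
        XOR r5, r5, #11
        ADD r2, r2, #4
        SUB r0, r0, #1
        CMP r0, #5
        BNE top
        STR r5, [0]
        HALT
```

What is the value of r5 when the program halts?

21

MOV r5, #6 → r5=6
MOV r0, #8 → r0=8
MOV r2, #0 → r2=0
LDR r5, [r2] → r5=M[0]=-6
OR r5, r5, #12 → r5=(-6)|12=-2
XOR r5, r5, #11 → r5=(-2)^11=-11
ADD r2, r2, #4 → r2=0+4=4
SUB r0, r0, #1 → r0=8-1=7
CMP r0, #5  (cmp 7,5)
BNE top: taken
LDR r5, [r2] → r5=M[4]=0
OR r5, r5, #12 → r5=0|12=12
XOR r5, r5, #11 → r5=12^11=7
ADD r2, r2, #4 → r2=4+4=8
SUB r0, r0, #1 → r0=7-1=6
CMP r0, #5  (cmp 6,5)
BNE top: taken
LDR r5, [r2] → r5=M[8]=30
OR r5, r5, #12 → r5=30|12=30
XOR r5, r5, #11 → r5=30^11=21
ADD r2, r2, #4 → r2=8+4=12
SUB r0, r0, #1 → r0=6-1=5
CMP r0, #5  (cmp 5,5)
BNE top: not taken
STR r5, [0] → M[0]=21
halt.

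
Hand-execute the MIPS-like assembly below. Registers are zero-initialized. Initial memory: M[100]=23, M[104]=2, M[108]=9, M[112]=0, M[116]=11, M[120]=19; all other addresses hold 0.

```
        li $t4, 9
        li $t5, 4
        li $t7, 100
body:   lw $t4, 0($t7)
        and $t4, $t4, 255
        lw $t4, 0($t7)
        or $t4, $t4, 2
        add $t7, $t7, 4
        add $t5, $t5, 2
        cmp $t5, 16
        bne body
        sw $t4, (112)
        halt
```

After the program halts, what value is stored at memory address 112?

after li $t4, 9: $t4=9
after li $t5, 4: $t5=4
after li $t7, 100: $t7=100
after lw $t4, 0($t7): $t4=M[100]=23
after and $t4, $t4, 255: $t4=23&255=23
after lw $t4, 0($t7): $t4=M[100]=23
after or $t4, $t4, 2: $t4=23|2=23
after add $t7, $t7, 4: $t7=100+4=104
after add $t5, $t5, 2: $t5=4+2=6
cmp $t5, 16  (cmp 6,16)
bne body: taken
after lw $t4, 0($t7): $t4=M[104]=2
after and $t4, $t4, 255: $t4=2&255=2
after lw $t4, 0($t7): $t4=M[104]=2
after or $t4, $t4, 2: $t4=2|2=2
after add $t7, $t7, 4: $t7=104+4=108
after add $t5, $t5, 2: $t5=6+2=8
cmp $t5, 16  (cmp 8,16)
bne body: taken
after lw $t4, 0($t7): $t4=M[108]=9
after and $t4, $t4, 255: $t4=9&255=9
after lw $t4, 0($t7): $t4=M[108]=9
after or $t4, $t4, 2: $t4=9|2=11
after add $t7, $t7, 4: $t7=108+4=112
after add $t5, $t5, 2: $t5=8+2=10
cmp $t5, 16  (cmp 10,16)
bne body: taken
after lw $t4, 0($t7): $t4=M[112]=0
after and $t4, $t4, 255: $t4=0&255=0
after lw $t4, 0($t7): $t4=M[112]=0
after or $t4, $t4, 2: $t4=0|2=2
after add $t7, $t7, 4: $t7=112+4=116
after add $t5, $t5, 2: $t5=10+2=12
cmp $t5, 16  (cmp 12,16)
bne body: taken
after lw $t4, 0($t7): $t4=M[116]=11
after and $t4, $t4, 255: $t4=11&255=11
after lw $t4, 0($t7): $t4=M[116]=11
after or $t4, $t4, 2: $t4=11|2=11
after add $t7, $t7, 4: $t7=116+4=120
after add $t5, $t5, 2: $t5=12+2=14
cmp $t5, 16  (cmp 14,16)
bne body: taken
after lw $t4, 0($t7): $t4=M[120]=19
after and $t4, $t4, 255: $t4=19&255=19
after lw $t4, 0($t7): $t4=M[120]=19
after or $t4, $t4, 2: $t4=19|2=19
after add $t7, $t7, 4: $t7=120+4=124
after add $t5, $t5, 2: $t5=14+2=16
cmp $t5, 16  (cmp 16,16)
bne body: not taken
sw $t4, (112) → M[112]=19
halt.

19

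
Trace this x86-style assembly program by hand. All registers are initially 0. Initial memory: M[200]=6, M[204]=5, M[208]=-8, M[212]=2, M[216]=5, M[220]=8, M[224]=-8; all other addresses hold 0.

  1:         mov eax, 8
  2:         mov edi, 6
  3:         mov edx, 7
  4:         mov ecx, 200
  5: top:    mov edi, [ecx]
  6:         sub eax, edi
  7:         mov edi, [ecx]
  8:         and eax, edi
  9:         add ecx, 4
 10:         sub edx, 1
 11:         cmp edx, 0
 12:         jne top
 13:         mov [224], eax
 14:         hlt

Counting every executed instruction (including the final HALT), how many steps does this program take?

mov eax, 8 → eax=8
mov edi, 6 → edi=6
mov edx, 7 → edx=7
mov ecx, 200 → ecx=200
mov edi, [ecx] → edi=M[200]=6
sub eax, edi → eax=8-6=2
mov edi, [ecx] → edi=M[200]=6
and eax, edi → eax=2&6=2
add ecx, 4 → ecx=200+4=204
sub edx, 1 → edx=7-1=6
cmp edx, 0  (cmp 6,0)
jne top: taken
mov edi, [ecx] → edi=M[204]=5
sub eax, edi → eax=2-5=-3
mov edi, [ecx] → edi=M[204]=5
and eax, edi → eax=(-3)&5=5
add ecx, 4 → ecx=204+4=208
sub edx, 1 → edx=6-1=5
cmp edx, 0  (cmp 5,0)
jne top: taken
mov edi, [ecx] → edi=M[208]=-8
sub eax, edi → eax=5-(-8)=13
mov edi, [ecx] → edi=M[208]=-8
and eax, edi → eax=13&(-8)=8
add ecx, 4 → ecx=208+4=212
sub edx, 1 → edx=5-1=4
cmp edx, 0  (cmp 4,0)
jne top: taken
mov edi, [ecx] → edi=M[212]=2
sub eax, edi → eax=8-2=6
mov edi, [ecx] → edi=M[212]=2
and eax, edi → eax=6&2=2
add ecx, 4 → ecx=212+4=216
sub edx, 1 → edx=4-1=3
cmp edx, 0  (cmp 3,0)
jne top: taken
mov edi, [ecx] → edi=M[216]=5
sub eax, edi → eax=2-5=-3
mov edi, [ecx] → edi=M[216]=5
and eax, edi → eax=(-3)&5=5
add ecx, 4 → ecx=216+4=220
sub edx, 1 → edx=3-1=2
cmp edx, 0  (cmp 2,0)
jne top: taken
mov edi, [ecx] → edi=M[220]=8
sub eax, edi → eax=5-8=-3
mov edi, [ecx] → edi=M[220]=8
and eax, edi → eax=(-3)&8=8
add ecx, 4 → ecx=220+4=224
sub edx, 1 → edx=2-1=1
cmp edx, 0  (cmp 1,0)
jne top: taken
mov edi, [ecx] → edi=M[224]=-8
sub eax, edi → eax=8-(-8)=16
mov edi, [ecx] → edi=M[224]=-8
and eax, edi → eax=16&(-8)=16
add ecx, 4 → ecx=224+4=228
sub edx, 1 → edx=1-1=0
cmp edx, 0  (cmp 0,0)
jne top: not taken
mov [224], eax → M[224]=16
halt.
Total executed instructions: 62.

62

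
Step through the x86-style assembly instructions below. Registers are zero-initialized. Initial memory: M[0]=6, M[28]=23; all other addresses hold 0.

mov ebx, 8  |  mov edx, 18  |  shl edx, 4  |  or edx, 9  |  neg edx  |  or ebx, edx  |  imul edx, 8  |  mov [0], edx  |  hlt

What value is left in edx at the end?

ebx=8
edx=18
edx=18<<4=288
edx=288|9=297
edx=-(297)=-297
ebx=8|(-297)=-289
edx=(-297)*8=-2376
mov [0], edx → M[0]=-2376
halt.

-2376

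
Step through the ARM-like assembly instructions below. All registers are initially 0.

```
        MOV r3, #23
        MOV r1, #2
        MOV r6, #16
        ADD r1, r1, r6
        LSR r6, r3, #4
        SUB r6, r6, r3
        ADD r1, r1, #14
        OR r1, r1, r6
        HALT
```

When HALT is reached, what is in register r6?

after MOV r3, #23: r3=23
after MOV r1, #2: r1=2
after MOV r6, #16: r6=16
after ADD r1, r1, r6: r1=2+16=18
after LSR r6, r3, #4: r6=23>>4=1
after SUB r6, r6, r3: r6=1-23=-22
after ADD r1, r1, #14: r1=18+14=32
after OR r1, r1, r6: r1=32|(-22)=-22
halt.

-22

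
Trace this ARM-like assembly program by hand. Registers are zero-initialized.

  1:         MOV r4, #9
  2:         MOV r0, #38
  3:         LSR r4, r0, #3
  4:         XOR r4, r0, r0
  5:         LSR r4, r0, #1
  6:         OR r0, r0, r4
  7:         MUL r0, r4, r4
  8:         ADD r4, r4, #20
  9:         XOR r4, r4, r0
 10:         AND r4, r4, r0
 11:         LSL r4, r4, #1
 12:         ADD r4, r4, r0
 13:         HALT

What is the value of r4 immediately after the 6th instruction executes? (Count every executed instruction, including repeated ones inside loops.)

r4=9
r0=38
r4=38>>3=4
r4=38^38=0
r4=38>>1=19
r0=38|19=55
After step 6: r4 = 19.

19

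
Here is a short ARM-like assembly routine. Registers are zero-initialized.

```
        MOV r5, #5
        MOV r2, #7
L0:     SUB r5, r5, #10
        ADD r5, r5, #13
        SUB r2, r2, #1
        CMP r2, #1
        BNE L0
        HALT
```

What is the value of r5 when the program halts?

r5=5
r2=7
r5=5-10=-5
r5=(-5)+13=8
r2=7-1=6
CMP r2, #1  (cmp 6,1)
BNE L0: taken
r5=8-10=-2
r5=(-2)+13=11
r2=6-1=5
CMP r2, #1  (cmp 5,1)
BNE L0: taken
r5=11-10=1
r5=1+13=14
r2=5-1=4
CMP r2, #1  (cmp 4,1)
BNE L0: taken
r5=14-10=4
r5=4+13=17
r2=4-1=3
CMP r2, #1  (cmp 3,1)
BNE L0: taken
r5=17-10=7
r5=7+13=20
r2=3-1=2
CMP r2, #1  (cmp 2,1)
BNE L0: taken
r5=20-10=10
r5=10+13=23
r2=2-1=1
CMP r2, #1  (cmp 1,1)
BNE L0: not taken
halt.

23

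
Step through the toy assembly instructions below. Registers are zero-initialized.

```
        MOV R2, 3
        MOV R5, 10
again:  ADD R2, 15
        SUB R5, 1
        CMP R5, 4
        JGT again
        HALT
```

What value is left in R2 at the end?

after MOV R2, 3: R2=3
after MOV R5, 10: R5=10
after ADD R2, 15: R2=3+15=18
after SUB R5, 1: R5=10-1=9
CMP R5, 4  (cmp 9,4)
JGT again: taken
after ADD R2, 15: R2=18+15=33
after SUB R5, 1: R5=9-1=8
CMP R5, 4  (cmp 8,4)
JGT again: taken
after ADD R2, 15: R2=33+15=48
after SUB R5, 1: R5=8-1=7
CMP R5, 4  (cmp 7,4)
JGT again: taken
after ADD R2, 15: R2=48+15=63
after SUB R5, 1: R5=7-1=6
CMP R5, 4  (cmp 6,4)
JGT again: taken
after ADD R2, 15: R2=63+15=78
after SUB R5, 1: R5=6-1=5
CMP R5, 4  (cmp 5,4)
JGT again: taken
after ADD R2, 15: R2=78+15=93
after SUB R5, 1: R5=5-1=4
CMP R5, 4  (cmp 4,4)
JGT again: not taken
halt.

93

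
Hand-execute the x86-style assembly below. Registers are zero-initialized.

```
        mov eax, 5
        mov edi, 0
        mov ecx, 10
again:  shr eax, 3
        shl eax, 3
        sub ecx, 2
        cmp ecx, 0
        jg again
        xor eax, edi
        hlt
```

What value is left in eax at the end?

0

after mov eax, 5: eax=5
after mov edi, 0: edi=0
after mov ecx, 10: ecx=10
after shr eax, 3: eax=5>>3=0
after shl eax, 3: eax=0<<3=0
after sub ecx, 2: ecx=10-2=8
cmp ecx, 0  (cmp 8,0)
jg again: taken
after shr eax, 3: eax=0>>3=0
after shl eax, 3: eax=0<<3=0
after sub ecx, 2: ecx=8-2=6
cmp ecx, 0  (cmp 6,0)
jg again: taken
after shr eax, 3: eax=0>>3=0
after shl eax, 3: eax=0<<3=0
after sub ecx, 2: ecx=6-2=4
cmp ecx, 0  (cmp 4,0)
jg again: taken
after shr eax, 3: eax=0>>3=0
after shl eax, 3: eax=0<<3=0
after sub ecx, 2: ecx=4-2=2
cmp ecx, 0  (cmp 2,0)
jg again: taken
after shr eax, 3: eax=0>>3=0
after shl eax, 3: eax=0<<3=0
after sub ecx, 2: ecx=2-2=0
cmp ecx, 0  (cmp 0,0)
jg again: not taken
after xor eax, edi: eax=0^0=0
halt.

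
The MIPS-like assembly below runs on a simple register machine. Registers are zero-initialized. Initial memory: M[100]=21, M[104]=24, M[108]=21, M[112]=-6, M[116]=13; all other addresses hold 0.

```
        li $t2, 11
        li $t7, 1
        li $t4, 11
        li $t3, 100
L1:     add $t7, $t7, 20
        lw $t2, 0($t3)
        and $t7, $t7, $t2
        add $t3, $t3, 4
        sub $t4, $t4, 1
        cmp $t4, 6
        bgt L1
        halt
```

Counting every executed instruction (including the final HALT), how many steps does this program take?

40

$t2=11
$t7=1
$t4=11
$t3=100
$t7=1+20=21
$t2=M[100]=21
$t7=21&21=21
$t3=100+4=104
$t4=11-1=10
cmp $t4, 6  (cmp 10,6)
bgt L1: taken
$t7=21+20=41
$t2=M[104]=24
$t7=41&24=8
$t3=104+4=108
$t4=10-1=9
cmp $t4, 6  (cmp 9,6)
bgt L1: taken
$t7=8+20=28
$t2=M[108]=21
$t7=28&21=20
$t3=108+4=112
$t4=9-1=8
cmp $t4, 6  (cmp 8,6)
bgt L1: taken
$t7=20+20=40
$t2=M[112]=-6
$t7=40&(-6)=40
$t3=112+4=116
$t4=8-1=7
cmp $t4, 6  (cmp 7,6)
bgt L1: taken
$t7=40+20=60
$t2=M[116]=13
$t7=60&13=12
$t3=116+4=120
$t4=7-1=6
cmp $t4, 6  (cmp 6,6)
bgt L1: not taken
halt.
Total executed instructions: 40.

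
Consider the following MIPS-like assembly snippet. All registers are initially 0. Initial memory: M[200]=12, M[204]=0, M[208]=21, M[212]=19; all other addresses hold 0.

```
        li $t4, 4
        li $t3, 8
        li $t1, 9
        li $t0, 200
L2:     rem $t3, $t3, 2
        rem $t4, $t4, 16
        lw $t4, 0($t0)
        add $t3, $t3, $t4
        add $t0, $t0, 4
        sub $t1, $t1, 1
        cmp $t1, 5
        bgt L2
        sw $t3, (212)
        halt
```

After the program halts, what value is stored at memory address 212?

after li $t4, 4: $t4=4
after li $t3, 8: $t3=8
after li $t1, 9: $t1=9
after li $t0, 200: $t0=200
after rem $t3, $t3, 2: $t3=8%2=0
after rem $t4, $t4, 16: $t4=4%16=4
after lw $t4, 0($t0): $t4=M[200]=12
after add $t3, $t3, $t4: $t3=0+12=12
after add $t0, $t0, 4: $t0=200+4=204
after sub $t1, $t1, 1: $t1=9-1=8
cmp $t1, 5  (cmp 8,5)
bgt L2: taken
after rem $t3, $t3, 2: $t3=12%2=0
after rem $t4, $t4, 16: $t4=12%16=12
after lw $t4, 0($t0): $t4=M[204]=0
after add $t3, $t3, $t4: $t3=0+0=0
after add $t0, $t0, 4: $t0=204+4=208
after sub $t1, $t1, 1: $t1=8-1=7
cmp $t1, 5  (cmp 7,5)
bgt L2: taken
after rem $t3, $t3, 2: $t3=0%2=0
after rem $t4, $t4, 16: $t4=0%16=0
after lw $t4, 0($t0): $t4=M[208]=21
after add $t3, $t3, $t4: $t3=0+21=21
after add $t0, $t0, 4: $t0=208+4=212
after sub $t1, $t1, 1: $t1=7-1=6
cmp $t1, 5  (cmp 6,5)
bgt L2: taken
after rem $t3, $t3, 2: $t3=21%2=1
after rem $t4, $t4, 16: $t4=21%16=5
after lw $t4, 0($t0): $t4=M[212]=19
after add $t3, $t3, $t4: $t3=1+19=20
after add $t0, $t0, 4: $t0=212+4=216
after sub $t1, $t1, 1: $t1=6-1=5
cmp $t1, 5  (cmp 5,5)
bgt L2: not taken
sw $t3, (212) → M[212]=20
halt.

20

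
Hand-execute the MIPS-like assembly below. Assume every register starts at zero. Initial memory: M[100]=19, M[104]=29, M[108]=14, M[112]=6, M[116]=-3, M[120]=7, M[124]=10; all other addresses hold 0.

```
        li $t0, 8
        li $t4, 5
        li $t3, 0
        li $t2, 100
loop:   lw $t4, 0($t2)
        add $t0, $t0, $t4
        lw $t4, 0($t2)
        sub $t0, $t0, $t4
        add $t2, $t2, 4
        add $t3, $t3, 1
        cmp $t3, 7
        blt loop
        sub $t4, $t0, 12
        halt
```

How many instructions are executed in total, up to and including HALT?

after li $t0, 8: $t0=8
after li $t4, 5: $t4=5
after li $t3, 0: $t3=0
after li $t2, 100: $t2=100
after lw $t4, 0($t2): $t4=M[100]=19
after add $t0, $t0, $t4: $t0=8+19=27
after lw $t4, 0($t2): $t4=M[100]=19
after sub $t0, $t0, $t4: $t0=27-19=8
after add $t2, $t2, 4: $t2=100+4=104
after add $t3, $t3, 1: $t3=0+1=1
cmp $t3, 7  (cmp 1,7)
blt loop: taken
after lw $t4, 0($t2): $t4=M[104]=29
after add $t0, $t0, $t4: $t0=8+29=37
after lw $t4, 0($t2): $t4=M[104]=29
after sub $t0, $t0, $t4: $t0=37-29=8
after add $t2, $t2, 4: $t2=104+4=108
after add $t3, $t3, 1: $t3=1+1=2
cmp $t3, 7  (cmp 2,7)
blt loop: taken
after lw $t4, 0($t2): $t4=M[108]=14
after add $t0, $t0, $t4: $t0=8+14=22
after lw $t4, 0($t2): $t4=M[108]=14
after sub $t0, $t0, $t4: $t0=22-14=8
after add $t2, $t2, 4: $t2=108+4=112
after add $t3, $t3, 1: $t3=2+1=3
cmp $t3, 7  (cmp 3,7)
blt loop: taken
after lw $t4, 0($t2): $t4=M[112]=6
after add $t0, $t0, $t4: $t0=8+6=14
after lw $t4, 0($t2): $t4=M[112]=6
after sub $t0, $t0, $t4: $t0=14-6=8
after add $t2, $t2, 4: $t2=112+4=116
after add $t3, $t3, 1: $t3=3+1=4
cmp $t3, 7  (cmp 4,7)
blt loop: taken
after lw $t4, 0($t2): $t4=M[116]=-3
after add $t0, $t0, $t4: $t0=8+(-3)=5
after lw $t4, 0($t2): $t4=M[116]=-3
after sub $t0, $t0, $t4: $t0=5-(-3)=8
after add $t2, $t2, 4: $t2=116+4=120
after add $t3, $t3, 1: $t3=4+1=5
cmp $t3, 7  (cmp 5,7)
blt loop: taken
after lw $t4, 0($t2): $t4=M[120]=7
after add $t0, $t0, $t4: $t0=8+7=15
after lw $t4, 0($t2): $t4=M[120]=7
after sub $t0, $t0, $t4: $t0=15-7=8
after add $t2, $t2, 4: $t2=120+4=124
after add $t3, $t3, 1: $t3=5+1=6
cmp $t3, 7  (cmp 6,7)
blt loop: taken
after lw $t4, 0($t2): $t4=M[124]=10
after add $t0, $t0, $t4: $t0=8+10=18
after lw $t4, 0($t2): $t4=M[124]=10
after sub $t0, $t0, $t4: $t0=18-10=8
after add $t2, $t2, 4: $t2=124+4=128
after add $t3, $t3, 1: $t3=6+1=7
cmp $t3, 7  (cmp 7,7)
blt loop: not taken
after sub $t4, $t0, 12: $t4=8-12=-4
halt.
Total executed instructions: 62.

62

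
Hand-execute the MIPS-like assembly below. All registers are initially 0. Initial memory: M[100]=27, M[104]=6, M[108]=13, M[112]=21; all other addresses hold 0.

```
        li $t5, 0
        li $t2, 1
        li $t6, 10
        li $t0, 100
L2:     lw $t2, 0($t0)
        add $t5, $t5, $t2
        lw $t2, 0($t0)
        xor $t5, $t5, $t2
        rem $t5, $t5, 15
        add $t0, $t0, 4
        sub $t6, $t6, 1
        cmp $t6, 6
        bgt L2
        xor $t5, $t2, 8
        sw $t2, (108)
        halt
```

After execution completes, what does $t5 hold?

29

after li $t5, 0: $t5=0
after li $t2, 1: $t2=1
after li $t6, 10: $t6=10
after li $t0, 100: $t0=100
after lw $t2, 0($t0): $t2=M[100]=27
after add $t5, $t5, $t2: $t5=0+27=27
after lw $t2, 0($t0): $t2=M[100]=27
after xor $t5, $t5, $t2: $t5=27^27=0
after rem $t5, $t5, 15: $t5=0%15=0
after add $t0, $t0, 4: $t0=100+4=104
after sub $t6, $t6, 1: $t6=10-1=9
cmp $t6, 6  (cmp 9,6)
bgt L2: taken
after lw $t2, 0($t0): $t2=M[104]=6
after add $t5, $t5, $t2: $t5=0+6=6
after lw $t2, 0($t0): $t2=M[104]=6
after xor $t5, $t5, $t2: $t5=6^6=0
after rem $t5, $t5, 15: $t5=0%15=0
after add $t0, $t0, 4: $t0=104+4=108
after sub $t6, $t6, 1: $t6=9-1=8
cmp $t6, 6  (cmp 8,6)
bgt L2: taken
after lw $t2, 0($t0): $t2=M[108]=13
after add $t5, $t5, $t2: $t5=0+13=13
after lw $t2, 0($t0): $t2=M[108]=13
after xor $t5, $t5, $t2: $t5=13^13=0
after rem $t5, $t5, 15: $t5=0%15=0
after add $t0, $t0, 4: $t0=108+4=112
after sub $t6, $t6, 1: $t6=8-1=7
cmp $t6, 6  (cmp 7,6)
bgt L2: taken
after lw $t2, 0($t0): $t2=M[112]=21
after add $t5, $t5, $t2: $t5=0+21=21
after lw $t2, 0($t0): $t2=M[112]=21
after xor $t5, $t5, $t2: $t5=21^21=0
after rem $t5, $t5, 15: $t5=0%15=0
after add $t0, $t0, 4: $t0=112+4=116
after sub $t6, $t6, 1: $t6=7-1=6
cmp $t6, 6  (cmp 6,6)
bgt L2: not taken
after xor $t5, $t2, 8: $t5=21^8=29
sw $t2, (108) → M[108]=21
halt.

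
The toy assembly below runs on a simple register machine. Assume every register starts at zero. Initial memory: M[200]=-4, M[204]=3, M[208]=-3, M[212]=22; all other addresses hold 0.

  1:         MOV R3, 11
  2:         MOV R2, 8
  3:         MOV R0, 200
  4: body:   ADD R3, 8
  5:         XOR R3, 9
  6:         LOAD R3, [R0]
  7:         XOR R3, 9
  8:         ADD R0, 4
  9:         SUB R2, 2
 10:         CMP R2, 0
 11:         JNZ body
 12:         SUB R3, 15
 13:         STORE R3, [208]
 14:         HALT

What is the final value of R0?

216

after MOV R3, 11: R3=11
after MOV R2, 8: R2=8
after MOV R0, 200: R0=200
after ADD R3, 8: R3=11+8=19
after XOR R3, 9: R3=19^9=26
after LOAD R3, [R0]: R3=M[200]=-4
after XOR R3, 9: R3=(-4)^9=-11
after ADD R0, 4: R0=200+4=204
after SUB R2, 2: R2=8-2=6
CMP R2, 0  (cmp 6,0)
JNZ body: taken
after ADD R3, 8: R3=(-11)+8=-3
after XOR R3, 9: R3=(-3)^9=-12
after LOAD R3, [R0]: R3=M[204]=3
after XOR R3, 9: R3=3^9=10
after ADD R0, 4: R0=204+4=208
after SUB R2, 2: R2=6-2=4
CMP R2, 0  (cmp 4,0)
JNZ body: taken
after ADD R3, 8: R3=10+8=18
after XOR R3, 9: R3=18^9=27
after LOAD R3, [R0]: R3=M[208]=-3
after XOR R3, 9: R3=(-3)^9=-12
after ADD R0, 4: R0=208+4=212
after SUB R2, 2: R2=4-2=2
CMP R2, 0  (cmp 2,0)
JNZ body: taken
after ADD R3, 8: R3=(-12)+8=-4
after XOR R3, 9: R3=(-4)^9=-11
after LOAD R3, [R0]: R3=M[212]=22
after XOR R3, 9: R3=22^9=31
after ADD R0, 4: R0=212+4=216
after SUB R2, 2: R2=2-2=0
CMP R2, 0  (cmp 0,0)
JNZ body: not taken
after SUB R3, 15: R3=31-15=16
STORE R3, [208] → M[208]=16
halt.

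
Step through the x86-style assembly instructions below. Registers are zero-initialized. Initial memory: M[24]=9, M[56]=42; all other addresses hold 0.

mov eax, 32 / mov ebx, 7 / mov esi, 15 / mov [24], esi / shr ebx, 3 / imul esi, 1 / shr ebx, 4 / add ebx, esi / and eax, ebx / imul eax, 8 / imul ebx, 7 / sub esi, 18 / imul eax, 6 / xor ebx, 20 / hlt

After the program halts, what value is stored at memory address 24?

15

eax=32
ebx=7
esi=15
mov [24], esi → M[24]=15
ebx=7>>3=0
esi=15*1=15
ebx=0>>4=0
ebx=0+15=15
eax=32&15=0
eax=0*8=0
ebx=15*7=105
esi=15-18=-3
eax=0*6=0
ebx=105^20=125
halt.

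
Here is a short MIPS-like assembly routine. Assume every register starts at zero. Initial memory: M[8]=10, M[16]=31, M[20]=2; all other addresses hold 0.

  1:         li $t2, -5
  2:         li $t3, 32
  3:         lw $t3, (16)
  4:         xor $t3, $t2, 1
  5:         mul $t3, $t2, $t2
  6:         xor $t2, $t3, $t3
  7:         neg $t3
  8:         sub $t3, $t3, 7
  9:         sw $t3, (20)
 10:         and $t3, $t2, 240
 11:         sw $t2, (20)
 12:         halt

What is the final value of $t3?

after li $t2, -5: $t2=-5
after li $t3, 32: $t3=32
after lw $t3, (16): $t3=M[16]=31
after xor $t3, $t2, 1: $t3=(-5)^1=-6
after mul $t3, $t2, $t2: $t3=(-5)*(-5)=25
after xor $t2, $t3, $t3: $t2=25^25=0
after neg $t3: $t3=-(25)=-25
after sub $t3, $t3, 7: $t3=(-25)-7=-32
sw $t3, (20) → M[20]=-32
after and $t3, $t2, 240: $t3=0&240=0
sw $t2, (20) → M[20]=0
halt.

0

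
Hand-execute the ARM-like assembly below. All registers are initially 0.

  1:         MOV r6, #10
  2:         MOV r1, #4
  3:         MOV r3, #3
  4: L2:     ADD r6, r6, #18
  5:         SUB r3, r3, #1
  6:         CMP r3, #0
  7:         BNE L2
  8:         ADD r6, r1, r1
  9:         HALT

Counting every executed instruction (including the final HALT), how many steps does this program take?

17

after MOV r6, #10: r6=10
after MOV r1, #4: r1=4
after MOV r3, #3: r3=3
after ADD r6, r6, #18: r6=10+18=28
after SUB r3, r3, #1: r3=3-1=2
CMP r3, #0  (cmp 2,0)
BNE L2: taken
after ADD r6, r6, #18: r6=28+18=46
after SUB r3, r3, #1: r3=2-1=1
CMP r3, #0  (cmp 1,0)
BNE L2: taken
after ADD r6, r6, #18: r6=46+18=64
after SUB r3, r3, #1: r3=1-1=0
CMP r3, #0  (cmp 0,0)
BNE L2: not taken
after ADD r6, r1, r1: r6=4+4=8
halt.
Total executed instructions: 17.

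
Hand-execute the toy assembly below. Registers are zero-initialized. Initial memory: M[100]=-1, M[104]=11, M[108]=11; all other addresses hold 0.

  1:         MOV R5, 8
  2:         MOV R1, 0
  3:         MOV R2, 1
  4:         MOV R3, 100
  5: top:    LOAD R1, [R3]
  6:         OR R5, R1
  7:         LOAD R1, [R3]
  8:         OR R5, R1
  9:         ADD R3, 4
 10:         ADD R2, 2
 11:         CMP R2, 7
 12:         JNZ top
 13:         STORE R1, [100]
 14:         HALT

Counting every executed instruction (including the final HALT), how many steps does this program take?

30

MOV R5, 8 → R5=8
MOV R1, 0 → R1=0
MOV R2, 1 → R2=1
MOV R3, 100 → R3=100
LOAD R1, [R3] → R1=M[100]=-1
OR R5, R1 → R5=8|(-1)=-1
LOAD R1, [R3] → R1=M[100]=-1
OR R5, R1 → R5=(-1)|(-1)=-1
ADD R3, 4 → R3=100+4=104
ADD R2, 2 → R2=1+2=3
CMP R2, 7  (cmp 3,7)
JNZ top: taken
LOAD R1, [R3] → R1=M[104]=11
OR R5, R1 → R5=(-1)|11=-1
LOAD R1, [R3] → R1=M[104]=11
OR R5, R1 → R5=(-1)|11=-1
ADD R3, 4 → R3=104+4=108
ADD R2, 2 → R2=3+2=5
CMP R2, 7  (cmp 5,7)
JNZ top: taken
LOAD R1, [R3] → R1=M[108]=11
OR R5, R1 → R5=(-1)|11=-1
LOAD R1, [R3] → R1=M[108]=11
OR R5, R1 → R5=(-1)|11=-1
ADD R3, 4 → R3=108+4=112
ADD R2, 2 → R2=5+2=7
CMP R2, 7  (cmp 7,7)
JNZ top: not taken
STORE R1, [100] → M[100]=11
halt.
Total executed instructions: 30.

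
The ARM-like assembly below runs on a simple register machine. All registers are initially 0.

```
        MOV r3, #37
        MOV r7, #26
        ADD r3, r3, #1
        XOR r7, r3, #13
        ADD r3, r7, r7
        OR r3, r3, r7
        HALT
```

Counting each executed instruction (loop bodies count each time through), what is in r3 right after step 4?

38

after MOV r3, #37: r3=37
after MOV r7, #26: r7=26
after ADD r3, r3, #1: r3=37+1=38
after XOR r7, r3, #13: r7=38^13=43
After step 4: r3 = 38.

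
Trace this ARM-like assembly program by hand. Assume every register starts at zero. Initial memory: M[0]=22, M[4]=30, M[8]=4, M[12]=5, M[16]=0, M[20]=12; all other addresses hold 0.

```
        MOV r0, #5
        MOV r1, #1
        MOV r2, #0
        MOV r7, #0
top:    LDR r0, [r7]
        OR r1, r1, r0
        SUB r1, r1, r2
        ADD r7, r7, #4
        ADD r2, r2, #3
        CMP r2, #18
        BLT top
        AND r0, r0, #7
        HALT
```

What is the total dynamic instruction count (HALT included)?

48

MOV r0, #5 → r0=5
MOV r1, #1 → r1=1
MOV r2, #0 → r2=0
MOV r7, #0 → r7=0
LDR r0, [r7] → r0=M[0]=22
OR r1, r1, r0 → r1=1|22=23
SUB r1, r1, r2 → r1=23-0=23
ADD r7, r7, #4 → r7=0+4=4
ADD r2, r2, #3 → r2=0+3=3
CMP r2, #18  (cmp 3,18)
BLT top: taken
LDR r0, [r7] → r0=M[4]=30
OR r1, r1, r0 → r1=23|30=31
SUB r1, r1, r2 → r1=31-3=28
ADD r7, r7, #4 → r7=4+4=8
ADD r2, r2, #3 → r2=3+3=6
CMP r2, #18  (cmp 6,18)
BLT top: taken
LDR r0, [r7] → r0=M[8]=4
OR r1, r1, r0 → r1=28|4=28
SUB r1, r1, r2 → r1=28-6=22
ADD r7, r7, #4 → r7=8+4=12
ADD r2, r2, #3 → r2=6+3=9
CMP r2, #18  (cmp 9,18)
BLT top: taken
LDR r0, [r7] → r0=M[12]=5
OR r1, r1, r0 → r1=22|5=23
SUB r1, r1, r2 → r1=23-9=14
ADD r7, r7, #4 → r7=12+4=16
ADD r2, r2, #3 → r2=9+3=12
CMP r2, #18  (cmp 12,18)
BLT top: taken
LDR r0, [r7] → r0=M[16]=0
OR r1, r1, r0 → r1=14|0=14
SUB r1, r1, r2 → r1=14-12=2
ADD r7, r7, #4 → r7=16+4=20
ADD r2, r2, #3 → r2=12+3=15
CMP r2, #18  (cmp 15,18)
BLT top: taken
LDR r0, [r7] → r0=M[20]=12
OR r1, r1, r0 → r1=2|12=14
SUB r1, r1, r2 → r1=14-15=-1
ADD r7, r7, #4 → r7=20+4=24
ADD r2, r2, #3 → r2=15+3=18
CMP r2, #18  (cmp 18,18)
BLT top: not taken
AND r0, r0, #7 → r0=12&7=4
halt.
Total executed instructions: 48.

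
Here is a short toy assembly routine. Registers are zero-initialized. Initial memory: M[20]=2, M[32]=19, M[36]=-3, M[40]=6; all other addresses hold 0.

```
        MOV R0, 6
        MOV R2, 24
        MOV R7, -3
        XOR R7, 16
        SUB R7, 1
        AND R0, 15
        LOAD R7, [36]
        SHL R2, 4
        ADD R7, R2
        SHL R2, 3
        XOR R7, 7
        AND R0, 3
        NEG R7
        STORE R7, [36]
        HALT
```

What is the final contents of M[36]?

after MOV R0, 6: R0=6
after MOV R2, 24: R2=24
after MOV R7, -3: R7=-3
after XOR R7, 16: R7=(-3)^16=-19
after SUB R7, 1: R7=(-19)-1=-20
after AND R0, 15: R0=6&15=6
after LOAD R7, [36]: R7=M[36]=-3
after SHL R2, 4: R2=24<<4=384
after ADD R7, R2: R7=(-3)+384=381
after SHL R2, 3: R2=384<<3=3072
after XOR R7, 7: R7=381^7=378
after AND R0, 3: R0=6&3=2
after NEG R7: R7=-(378)=-378
STORE R7, [36] → M[36]=-378
halt.

-378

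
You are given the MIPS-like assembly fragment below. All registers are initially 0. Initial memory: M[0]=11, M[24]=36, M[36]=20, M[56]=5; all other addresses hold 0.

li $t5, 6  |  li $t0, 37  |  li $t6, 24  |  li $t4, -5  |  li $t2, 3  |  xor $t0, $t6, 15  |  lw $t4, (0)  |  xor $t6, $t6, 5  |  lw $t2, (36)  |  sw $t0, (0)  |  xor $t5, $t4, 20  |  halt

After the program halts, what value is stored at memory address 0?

li $t5, 6 → $t5=6
li $t0, 37 → $t0=37
li $t6, 24 → $t6=24
li $t4, -5 → $t4=-5
li $t2, 3 → $t2=3
xor $t0, $t6, 15 → $t0=24^15=23
lw $t4, (0) → $t4=M[0]=11
xor $t6, $t6, 5 → $t6=24^5=29
lw $t2, (36) → $t2=M[36]=20
sw $t0, (0) → M[0]=23
xor $t5, $t4, 20 → $t5=11^20=31
halt.

23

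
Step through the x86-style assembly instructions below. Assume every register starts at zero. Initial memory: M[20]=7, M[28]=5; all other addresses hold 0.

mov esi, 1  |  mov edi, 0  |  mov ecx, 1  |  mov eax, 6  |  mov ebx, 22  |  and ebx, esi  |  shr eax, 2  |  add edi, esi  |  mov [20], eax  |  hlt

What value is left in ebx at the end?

esi=1
edi=0
ecx=1
eax=6
ebx=22
ebx=22&1=0
eax=6>>2=1
edi=0+1=1
mov [20], eax → M[20]=1
halt.

0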